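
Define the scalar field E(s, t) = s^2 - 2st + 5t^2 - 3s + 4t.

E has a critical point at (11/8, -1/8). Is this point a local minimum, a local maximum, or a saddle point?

The Hessian of E is constant: H = [[2, -2], [-2, 10]].
det(H) = 2·10 − (-2)² = 16.
det(H) > 0 and tr(H) = 12 > 0, so H is positive definite and the point is a local minimum.

local minimum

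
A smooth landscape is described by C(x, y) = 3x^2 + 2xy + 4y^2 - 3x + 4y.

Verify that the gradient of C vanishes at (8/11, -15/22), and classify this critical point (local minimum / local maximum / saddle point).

∇C = (6x + 2y - 3, 2x + 8y + 4); substituting (8/11, -15/22) gives ∇C = (0, 0), so (8/11, -15/22) is indeed a critical point.
The Hessian of C is constant: H = [[6, 2], [2, 8]].
det(H) = 6·8 − 2² = 44.
det(H) > 0 and tr(H) = 14 > 0, so H is positive definite and the point is a local minimum.

local minimum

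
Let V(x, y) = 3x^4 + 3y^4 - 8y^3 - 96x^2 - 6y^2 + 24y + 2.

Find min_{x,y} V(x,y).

-785

V(x,y) separates as P(x) + Q(y) + 2, so its minimum is min P + min Q + 2.
P'(x) = 12x(x - 4)(x + 4) vanishes at x ∈ {-4, 0, 4}; Q'(y) = 12(y - 2)(y - 1)(y + 1) vanishes at y ∈ {-1, 1, 2}.
Local minima of P (where P''>0): P(-4)=-768, P(4)=-768. Local minima of Q: Q(-1)=-19, Q(2)=8.
So the global minimum of V is P(-4) + Q(-1) + 2 = -768 − 19 + 2 = -785, attained at (-4, -1).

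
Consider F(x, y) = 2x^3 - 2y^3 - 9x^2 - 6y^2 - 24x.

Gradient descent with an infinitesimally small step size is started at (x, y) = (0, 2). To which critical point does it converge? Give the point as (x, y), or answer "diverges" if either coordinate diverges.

diverges

F is separable, so gradient descent decouples: x follows -∂F/∂x, y follows -∂F/∂y.
∂F/∂x = 6(x - 4)(x + 1); at x=0 this is -24, so x increases.
∂F/∂y = -6y(y + 2); at y=2 this is -48, so y increases.
The y-coordinate has no critical point in that direction and runs off to infinity.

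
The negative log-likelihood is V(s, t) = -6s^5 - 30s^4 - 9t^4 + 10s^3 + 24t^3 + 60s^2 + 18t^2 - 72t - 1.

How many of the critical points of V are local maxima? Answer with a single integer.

V separates as a function of s plus a function of t, so ∇V=0 decouples.
∂V/∂s = -30s(s - 1)(s + 1)(s + 4) = 0 at s ∈ {-4, -1, 0, 1}; ∂V/∂t = -36(t - 2)(t - 1)(t + 1) = 0 at t ∈ {-1, 1, 2}.
The Hessian is diagonal: diag(V_ss, V_tt). Second derivatives: V_ss(-4)=1800, V_ss(-1)=-180, V_ss(0)=120, V_ss(1)=-300; V_tt(-1)=-216, V_tt(1)=72, V_tt(2)=-108.
Local maxima occur where both diagonal entries negative: (-1, -1), (-1, 2), (1, -1), (1, 2). Count: 4.

4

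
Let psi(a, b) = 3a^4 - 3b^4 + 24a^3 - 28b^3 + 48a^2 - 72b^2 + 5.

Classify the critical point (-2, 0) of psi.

The mixed partial ∂²psi/∂a∂b is 0, so the Hessian at any point is diag(psi_aa, psi_bb) = diag(12(3a^2 + 12a + 8), -12(3b^2 + 14b + 12)).
At (-2, 0): H = diag(-48, -144).
Both eigenvalues are negative, so H is negative definite: a local maximum.

local maximum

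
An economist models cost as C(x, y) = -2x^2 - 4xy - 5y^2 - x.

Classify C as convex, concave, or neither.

C is quadratic, so its Hessian is the constant matrix H = [[-4, -4], [-4, -10]].
det(H) = 24, tr(H) = -14.
det(H) > 0 and tr(H) < 0, so H is negative definite everywhere: concave.

concave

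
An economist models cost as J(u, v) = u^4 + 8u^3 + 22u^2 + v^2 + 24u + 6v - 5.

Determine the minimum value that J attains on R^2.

J(u,v) separates as P(u) + Q(v) − 5, so its minimum is min P + min Q − 5.
P'(u) = 4(u + 1)(u + 2)(u + 3) vanishes at u ∈ {-3, -2, -1}; Q'(v) = 2v + 6 vanishes at v ∈ {-3}.
Local minima of P (where P''>0): P(-3)=-9, P(-1)=-9. Local minima of Q: Q(-3)=-9.
So the global minimum of J is P(-3) + Q(-3) − 5 = -9 − 9 − 5 = -23, attained at (-3, -3).

-23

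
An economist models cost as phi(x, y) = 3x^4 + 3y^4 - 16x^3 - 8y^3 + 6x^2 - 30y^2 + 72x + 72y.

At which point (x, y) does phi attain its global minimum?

phi(x,y) separates as P(x) + Q(y), so its minimum is min P + min Q.
P'(x) = 12(x - 3)(x - 2)(x + 1) vanishes at x ∈ {-1, 2, 3}; Q'(y) = 12(y - 3)(y - 1)(y + 2) vanishes at y ∈ {-2, 1, 3}.
Local minima of P (where P''>0): P(-1)=-47, P(3)=81. Local minima of Q: Q(-2)=-152, Q(3)=-27.
So the global minimum of phi is P(-1) + Q(-2) = -47 − 152 = -199, attained at (-1, -2).

(-1, -2)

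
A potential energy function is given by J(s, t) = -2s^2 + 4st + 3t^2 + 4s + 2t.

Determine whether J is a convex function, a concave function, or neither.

J is quadratic, so its Hessian is the constant matrix H = [[-4, 4], [4, 6]].
det(H) = -40, tr(H) = 2.
det(H) < 0, so H is indefinite: neither convex nor concave.

neither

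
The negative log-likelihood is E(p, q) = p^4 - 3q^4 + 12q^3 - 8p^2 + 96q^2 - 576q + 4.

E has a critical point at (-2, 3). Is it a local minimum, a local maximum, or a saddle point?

local minimum

The mixed partial ∂²E/∂p∂q is 0, so the Hessian at any point is diag(E_pp, E_qq) = diag(4(3p^2 - 4), 12(-3q^2 + 6q + 16)).
At (-2, 3): H = diag(32, 84).
Both eigenvalues are positive, so H is positive definite: a local minimum.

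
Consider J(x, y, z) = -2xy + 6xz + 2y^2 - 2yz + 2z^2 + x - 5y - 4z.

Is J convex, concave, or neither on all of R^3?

neither

J is quadratic, so its Hessian is the constant matrix H = [[0, -2, 6], [-2, 4, -2], [6, -2, 4]].
Leading principal minors: 0, -4, -112.
Neither pattern holds ⇒ H is indefinite ⇒ neither convex nor concave.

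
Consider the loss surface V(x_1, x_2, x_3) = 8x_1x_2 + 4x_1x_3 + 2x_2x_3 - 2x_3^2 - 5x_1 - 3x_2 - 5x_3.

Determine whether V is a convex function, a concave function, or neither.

neither

V is quadratic, so its Hessian is the constant matrix H = [[0, 8, 4], [8, 0, 2], [4, 2, -4]].
Leading principal minors: 0, -64, 384.
Neither pattern holds ⇒ H is indefinite ⇒ neither convex nor concave.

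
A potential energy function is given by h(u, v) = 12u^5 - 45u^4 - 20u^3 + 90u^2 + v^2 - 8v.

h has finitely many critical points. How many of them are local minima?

h separates as a function of u plus a function of v, so ∇h=0 decouples.
∂h/∂u = 60u(u - 3)(u - 1)(u + 1) = 0 at u ∈ {-1, 0, 1, 3}; ∂h/∂v = 2(v - 4) = 0 at v ∈ {4}.
The Hessian is diagonal: diag(h_uu, h_vv). Second derivatives: h_uu(-1)=-480, h_uu(0)=180, h_uu(1)=-240, h_uu(3)=1440; h_vv(4)=2.
Local minima occur where both diagonal entries positive: (0, 4), (3, 4). Count: 2.

2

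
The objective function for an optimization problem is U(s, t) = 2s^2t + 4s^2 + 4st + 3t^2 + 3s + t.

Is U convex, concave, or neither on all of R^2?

The term 2s^2t is cubic, so the Hessian is not constant.
∂²U/∂s² = 4t + 8, which takes both signs as t varies (negative for sufficiently negative t). A diagonal entry of the Hessian changing sign means the Hessian is neither positive- nor negative-semidefinite on all of R^2.

neither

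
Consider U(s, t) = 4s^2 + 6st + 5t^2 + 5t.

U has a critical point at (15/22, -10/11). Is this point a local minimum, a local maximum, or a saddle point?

The Hessian of U is constant: H = [[8, 6], [6, 10]].
det(H) = 8·10 − 6² = 44.
det(H) > 0 and tr(H) = 18 > 0, so H is positive definite and the point is a local minimum.

local minimum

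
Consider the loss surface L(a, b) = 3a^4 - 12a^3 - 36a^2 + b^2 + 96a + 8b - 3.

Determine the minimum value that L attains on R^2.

L(a,b) separates as P(a) + Q(b) − 3, so its minimum is min P + min Q − 3.
P'(a) = 12(a - 4)(a - 1)(a + 2) vanishes at a ∈ {-2, 1, 4}; Q'(b) = 2b + 8 vanishes at b ∈ {-4}.
Local minima of P (where P''>0): P(-2)=-192, P(4)=-192. Local minima of Q: Q(-4)=-16.
So the global minimum of L is P(-2) + Q(-4) − 3 = -192 − 16 − 3 = -211, attained at (-2, -4).

-211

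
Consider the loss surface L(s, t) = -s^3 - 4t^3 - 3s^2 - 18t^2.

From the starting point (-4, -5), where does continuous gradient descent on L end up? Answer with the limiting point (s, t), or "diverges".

L is separable, so gradient descent decouples: s follows -∂L/∂s, t follows -∂L/∂t.
∂L/∂s = -3s(s + 2); at s=-4 this is -24, so s increases.
∂L/∂t = -12t(t + 3); at t=-5 this is -120, so t increases.
s converges to its nearest critical value -2 (a local min of the s-part); t converges to -3. The iterate converges to (-2, -3).

(-2, -3)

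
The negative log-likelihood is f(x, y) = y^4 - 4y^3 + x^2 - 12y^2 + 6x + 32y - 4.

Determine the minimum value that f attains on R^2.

f(x,y) separates as P(x) + Q(y) − 4, so its minimum is min P + min Q − 4.
P'(x) = 2x + 6 vanishes at x ∈ {-3}; Q'(y) = 4(y - 4)(y - 1)(y + 2) vanishes at y ∈ {-2, 1, 4}.
Local minima of P (where P''>0): P(-3)=-9. Local minima of Q: Q(-2)=-64, Q(4)=-64.
So the global minimum of f is P(-3) + Q(-2) − 4 = -9 − 64 − 4 = -77, attained at (-3, -2).

-77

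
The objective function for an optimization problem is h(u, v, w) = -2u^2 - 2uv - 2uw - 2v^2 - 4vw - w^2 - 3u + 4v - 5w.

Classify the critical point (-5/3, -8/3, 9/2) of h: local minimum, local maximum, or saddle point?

The Hessian is constant: H = [[-4, -2, -2], [-2, -4, -4], [-2, -4, -2]].
Leading principal minors: Δ₁ = -4, Δ₂ = 12, Δ₃ = 24.
The minors fit neither the all-positive nor the alternating-sign pattern, so H is indefinite: a saddle point.

saddle point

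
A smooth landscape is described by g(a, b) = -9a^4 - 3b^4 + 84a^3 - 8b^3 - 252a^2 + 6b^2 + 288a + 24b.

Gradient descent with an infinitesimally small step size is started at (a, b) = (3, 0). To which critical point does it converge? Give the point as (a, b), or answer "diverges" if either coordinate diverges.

g is separable, so gradient descent decouples: a follows -∂g/∂a, b follows -∂g/∂b.
∂g/∂a = -36(a - 4)(a - 2)(a - 1); at a=3 this is 72, so a decreases.
∂g/∂b = -12(b - 1)(b + 1)(b + 2); at b=0 this is 24, so b decreases.
a converges to its nearest critical value 2 (a local min of the a-part); b converges to -1. The iterate converges to (2, -1).

(2, -1)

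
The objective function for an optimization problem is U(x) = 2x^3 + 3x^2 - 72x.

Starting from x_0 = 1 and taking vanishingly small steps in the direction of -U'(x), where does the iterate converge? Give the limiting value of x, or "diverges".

3

U'(x) = 6(x - 3)(x + 4), so U'(1) = -60.
Gradient descent moves in the -U' direction, i.e. x is increasing.
The nearest critical point in that direction is x = 3, where U'' = 42 > 0 (a local minimum). The iterate converges there.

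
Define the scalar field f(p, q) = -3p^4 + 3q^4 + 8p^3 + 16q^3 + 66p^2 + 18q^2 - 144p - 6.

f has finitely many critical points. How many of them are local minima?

f separates as a function of p plus a function of q, so ∇f=0 decouples.
∂f/∂p = -12(p - 4)(p - 1)(p + 3) = 0 at p ∈ {-3, 1, 4}; ∂f/∂q = 12q(q + 1)(q + 3) = 0 at q ∈ {-3, -1, 0}.
The Hessian is diagonal: diag(f_pp, f_qq). Second derivatives: f_pp(-3)=-336, f_pp(1)=144, f_pp(4)=-252; f_qq(-3)=72, f_qq(-1)=-24, f_qq(0)=36.
Local minima occur where both diagonal entries positive: (1, -3), (1, 0). Count: 2.

2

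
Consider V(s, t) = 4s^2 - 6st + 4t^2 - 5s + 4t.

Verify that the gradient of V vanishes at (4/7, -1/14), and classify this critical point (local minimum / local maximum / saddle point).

local minimum

∇V = (8s - 6t - 5, -6s + 8t + 4); substituting (4/7, -1/14) gives ∇V = (0, 0), so (4/7, -1/14) is indeed a critical point.
The Hessian of V is constant: H = [[8, -6], [-6, 8]].
det(H) = 8·8 − (-6)² = 28.
det(H) > 0 and tr(H) = 16 > 0, so H is positive definite and the point is a local minimum.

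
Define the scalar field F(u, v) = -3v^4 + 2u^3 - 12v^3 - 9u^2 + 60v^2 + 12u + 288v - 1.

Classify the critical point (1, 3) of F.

The mixed partial ∂²F/∂u∂v is 0, so the Hessian at any point is diag(F_uu, F_vv) = diag(6(2u - 3), 12(-3v^2 - 6v + 10)).
At (1, 3): H = diag(-6, -420).
Both eigenvalues are negative, so H is negative definite: a local maximum.

local maximum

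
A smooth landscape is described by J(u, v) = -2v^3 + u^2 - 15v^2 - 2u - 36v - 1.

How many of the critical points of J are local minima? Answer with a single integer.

1

J separates as a function of u plus a function of v, so ∇J=0 decouples.
∂J/∂u = 2(u - 1) = 0 at u ∈ {1}; ∂J/∂v = -6(v + 2)(v + 3) = 0 at v ∈ {-3, -2}.
The Hessian is diagonal: diag(J_uu, J_vv). Second derivatives: J_uu(1)=2; J_vv(-3)=6, J_vv(-2)=-6.
Local minima occur where both diagonal entries positive: (1, -3). Count: 1.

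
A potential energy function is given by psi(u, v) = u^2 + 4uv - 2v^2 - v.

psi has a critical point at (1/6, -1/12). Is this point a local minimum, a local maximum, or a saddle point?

The Hessian of psi is constant: H = [[2, 4], [4, -4]].
det(H) = 2·(-4) − 4² = -24.
Since det(H) < 0, H is indefinite and the critical point is a saddle point.

saddle point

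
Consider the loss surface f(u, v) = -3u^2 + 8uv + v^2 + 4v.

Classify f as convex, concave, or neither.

neither

f is quadratic, so its Hessian is the constant matrix H = [[-6, 8], [8, 2]].
det(H) = -76, tr(H) = -4.
det(H) < 0, so H is indefinite: neither convex nor concave.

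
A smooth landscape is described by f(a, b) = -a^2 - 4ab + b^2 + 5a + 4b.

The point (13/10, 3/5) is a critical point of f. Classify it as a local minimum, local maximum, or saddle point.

saddle point

The Hessian of f is constant: H = [[-2, -4], [-4, 2]].
det(H) = (-2)·2 − (-4)² = -20.
Since det(H) < 0, H is indefinite and the critical point is a saddle point.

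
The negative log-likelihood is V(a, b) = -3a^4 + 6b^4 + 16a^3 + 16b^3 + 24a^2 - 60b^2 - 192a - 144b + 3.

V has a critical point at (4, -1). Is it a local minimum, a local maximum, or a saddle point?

The mixed partial ∂²V/∂a∂b is 0, so the Hessian at any point is diag(V_aa, V_bb) = diag(12(-3a^2 + 8a + 4), 24(3b^2 + 4b - 5)).
At (4, -1): H = diag(-144, -144).
Both eigenvalues are negative, so H is negative definite: a local maximum.

local maximum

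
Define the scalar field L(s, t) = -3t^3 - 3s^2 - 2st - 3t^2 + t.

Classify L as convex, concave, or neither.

neither

The term -3t^3 is cubic, so the Hessian is not constant.
∂²L/∂t² = -18t - 6, which takes both signs as t varies (negative for sufficiently large t). A diagonal entry of the Hessian changing sign means the Hessian is neither positive- nor negative-semidefinite on all of R^2.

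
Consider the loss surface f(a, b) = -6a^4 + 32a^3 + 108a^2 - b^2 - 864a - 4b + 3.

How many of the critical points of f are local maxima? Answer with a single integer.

f separates as a function of a plus a function of b, so ∇f=0 decouples.
∂f/∂a = -24(a - 4)(a - 3)(a + 3) = 0 at a ∈ {-3, 3, 4}; ∂f/∂b = -2(b + 2) = 0 at b ∈ {-2}.
The Hessian is diagonal: diag(f_aa, f_bb). Second derivatives: f_aa(-3)=-1008, f_aa(3)=144, f_aa(4)=-168; f_bb(-2)=-2.
Local maxima occur where both diagonal entries negative: (-3, -2), (4, -2). Count: 2.

2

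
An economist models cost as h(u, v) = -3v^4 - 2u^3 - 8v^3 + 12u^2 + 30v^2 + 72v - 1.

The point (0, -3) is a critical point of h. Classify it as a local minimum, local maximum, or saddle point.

saddle point

The mixed partial ∂²h/∂u∂v is 0, so the Hessian at any point is diag(h_uu, h_vv) = diag(12(-u + 2), 12(-3v^2 - 4v + 5)).
At (0, -3): H = diag(24, -120).
The eigenvalues have opposite signs, so H is indefinite: a saddle point.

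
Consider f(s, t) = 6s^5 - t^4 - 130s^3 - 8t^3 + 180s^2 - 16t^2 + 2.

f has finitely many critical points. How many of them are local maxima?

4

f separates as a function of s plus a function of t, so ∇f=0 decouples.
∂f/∂s = 30s(s - 3)(s - 1)(s + 4) = 0 at s ∈ {-4, 0, 1, 3}; ∂f/∂t = -4t(t + 2)(t + 4) = 0 at t ∈ {-4, -2, 0}.
The Hessian is diagonal: diag(f_ss, f_tt). Second derivatives: f_ss(-4)=-4200, f_ss(0)=360, f_ss(1)=-300, f_ss(3)=1260; f_tt(-4)=-32, f_tt(-2)=16, f_tt(0)=-32.
Local maxima occur where both diagonal entries negative: (-4, -4), (-4, 0), (1, -4), (1, 0). Count: 4.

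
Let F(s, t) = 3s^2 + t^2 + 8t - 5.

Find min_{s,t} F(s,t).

F(s,t) separates as P(s) + Q(t) − 5, so its minimum is min P + min Q − 5.
P'(s) = 6s vanishes at s ∈ {0}; Q'(t) = 2(t + 4) vanishes at t ∈ {-4}.
Local minima of P (where P''>0): P(0)=0. Local minima of Q: Q(-4)=-16.
So the global minimum of F is P(0) + Q(-4) − 5 = 0 − 16 − 5 = -21, attained at (0, -4).

-21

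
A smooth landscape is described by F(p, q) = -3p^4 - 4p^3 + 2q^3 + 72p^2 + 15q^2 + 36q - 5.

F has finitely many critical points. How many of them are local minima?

F separates as a function of p plus a function of q, so ∇F=0 decouples.
∂F/∂p = -12p(p - 3)(p + 4) = 0 at p ∈ {-4, 0, 3}; ∂F/∂q = 6(q + 2)(q + 3) = 0 at q ∈ {-3, -2}.
The Hessian is diagonal: diag(F_pp, F_qq). Second derivatives: F_pp(-4)=-336, F_pp(0)=144, F_pp(3)=-252; F_qq(-3)=-6, F_qq(-2)=6.
Local minima occur where both diagonal entries positive: (0, -2). Count: 1.

1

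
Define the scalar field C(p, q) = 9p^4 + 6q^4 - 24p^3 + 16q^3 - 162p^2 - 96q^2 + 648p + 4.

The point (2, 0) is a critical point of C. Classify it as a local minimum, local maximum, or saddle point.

local maximum

The mixed partial ∂²C/∂p∂q is 0, so the Hessian at any point is diag(C_pp, C_qq) = diag(36(3p^2 - 4p - 9), 24(3q^2 + 4q - 8)).
At (2, 0): H = diag(-180, -192).
Both eigenvalues are negative, so H is negative definite: a local maximum.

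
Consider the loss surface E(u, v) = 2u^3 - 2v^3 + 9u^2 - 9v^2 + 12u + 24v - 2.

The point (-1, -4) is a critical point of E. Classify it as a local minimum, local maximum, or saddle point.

The mixed partial ∂²E/∂u∂v is 0, so the Hessian at any point is diag(E_uu, E_vv) = diag(6(2u + 3), -6(2v + 3)).
At (-1, -4): H = diag(6, 30).
Both eigenvalues are positive, so H is positive definite: a local minimum.

local minimum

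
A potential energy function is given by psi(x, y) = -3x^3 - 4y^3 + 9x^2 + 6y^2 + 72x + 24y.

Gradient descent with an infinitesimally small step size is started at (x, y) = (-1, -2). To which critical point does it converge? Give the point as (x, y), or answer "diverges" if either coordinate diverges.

(-2, -1)

psi is separable, so gradient descent decouples: x follows -∂psi/∂x, y follows -∂psi/∂y.
∂psi/∂x = -9(x - 4)(x + 2); at x=-1 this is 45, so x decreases.
∂psi/∂y = -12(y - 2)(y + 1); at y=-2 this is -48, so y increases.
x converges to its nearest critical value -2 (a local min of the x-part); y converges to -1. The iterate converges to (-2, -1).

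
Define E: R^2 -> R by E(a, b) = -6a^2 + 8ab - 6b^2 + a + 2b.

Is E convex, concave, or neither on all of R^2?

concave

E is quadratic, so its Hessian is the constant matrix H = [[-12, 8], [8, -12]].
det(H) = 80, tr(H) = -24.
det(H) > 0 and tr(H) < 0, so H is negative definite everywhere: concave.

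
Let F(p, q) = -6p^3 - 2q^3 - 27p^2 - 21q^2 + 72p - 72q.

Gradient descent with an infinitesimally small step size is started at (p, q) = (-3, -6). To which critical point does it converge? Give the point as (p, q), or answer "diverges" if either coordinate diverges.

F is separable, so gradient descent decouples: p follows -∂F/∂p, q follows -∂F/∂q.
∂F/∂p = -18(p - 1)(p + 4); at p=-3 this is 72, so p decreases.
∂F/∂q = -6(q + 3)(q + 4); at q=-6 this is -36, so q increases.
p converges to its nearest critical value -4 (a local min of the p-part); q converges to -4. The iterate converges to (-4, -4).

(-4, -4)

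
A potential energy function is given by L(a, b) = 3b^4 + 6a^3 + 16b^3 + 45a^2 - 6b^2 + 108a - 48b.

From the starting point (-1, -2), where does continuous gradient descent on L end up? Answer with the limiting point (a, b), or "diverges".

(-2, -4)

L is separable, so gradient descent decouples: a follows -∂L/∂a, b follows -∂L/∂b.
∂L/∂a = 18(a + 2)(a + 3); at a=-1 this is 36, so a decreases.
∂L/∂b = 12(b - 1)(b + 1)(b + 4); at b=-2 this is 72, so b decreases.
a converges to its nearest critical value -2 (a local min of the a-part); b converges to -4. The iterate converges to (-2, -4).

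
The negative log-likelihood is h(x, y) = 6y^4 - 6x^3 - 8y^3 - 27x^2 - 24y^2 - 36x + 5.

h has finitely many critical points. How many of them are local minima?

2

h separates as a function of x plus a function of y, so ∇h=0 decouples.
∂h/∂x = -18(x + 1)(x + 2) = 0 at x ∈ {-2, -1}; ∂h/∂y = 24y(y - 2)(y + 1) = 0 at y ∈ {-1, 0, 2}.
The Hessian is diagonal: diag(h_xx, h_yy). Second derivatives: h_xx(-2)=18, h_xx(-1)=-18; h_yy(-1)=72, h_yy(0)=-48, h_yy(2)=144.
Local minima occur where both diagonal entries positive: (-2, -1), (-2, 2). Count: 2.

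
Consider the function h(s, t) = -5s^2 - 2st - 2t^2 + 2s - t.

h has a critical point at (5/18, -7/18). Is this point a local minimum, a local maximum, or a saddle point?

The Hessian of h is constant: H = [[-10, -2], [-2, -4]].
det(H) = (-10)·(-4) − (-2)² = 36.
det(H) > 0 and tr(H) = -14 < 0, so H is negative definite and the point is a local maximum.

local maximum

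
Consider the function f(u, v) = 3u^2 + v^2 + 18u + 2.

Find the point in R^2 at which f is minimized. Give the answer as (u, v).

f(u,v) separates as P(u) + Q(v) + 2, so its minimum is min P + min Q + 2.
P'(u) = 6u + 18 vanishes at u ∈ {-3}; Q'(v) = 2v vanishes at v ∈ {0}.
Local minima of P (where P''>0): P(-3)=-27. Local minima of Q: Q(0)=0.
So the global minimum of f is P(-3) + Q(0) + 2 = -27 + 0 + 2 = -25, attained at (-3, 0).

(-3, 0)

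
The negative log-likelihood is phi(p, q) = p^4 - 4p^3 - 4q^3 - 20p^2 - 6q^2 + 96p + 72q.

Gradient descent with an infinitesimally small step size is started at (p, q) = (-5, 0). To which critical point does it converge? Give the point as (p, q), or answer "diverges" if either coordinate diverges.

(-3, -3)

phi is separable, so gradient descent decouples: p follows -∂phi/∂p, q follows -∂phi/∂q.
∂phi/∂p = 4(p - 4)(p - 2)(p + 3); at p=-5 this is -504, so p increases.
∂phi/∂q = -12(q - 2)(q + 3); at q=0 this is 72, so q decreases.
p converges to its nearest critical value -3 (a local min of the p-part); q converges to -3. The iterate converges to (-3, -3).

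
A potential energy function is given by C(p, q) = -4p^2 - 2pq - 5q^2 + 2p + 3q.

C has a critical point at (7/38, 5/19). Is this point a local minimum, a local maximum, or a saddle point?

The Hessian of C is constant: H = [[-8, -2], [-2, -10]].
det(H) = (-8)·(-10) − (-2)² = 76.
det(H) > 0 and tr(H) = -18 < 0, so H is negative definite and the point is a local maximum.

local maximum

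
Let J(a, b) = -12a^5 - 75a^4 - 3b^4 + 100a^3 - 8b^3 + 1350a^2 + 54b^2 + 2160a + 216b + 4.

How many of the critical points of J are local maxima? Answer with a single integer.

J separates as a function of a plus a function of b, so ∇J=0 decouples.
∂J/∂a = -60(a - 3)(a + 1)(a + 3)(a + 4) = 0 at a ∈ {-4, -3, -1, 3}; ∂J/∂b = -12(b - 3)(b + 2)(b + 3) = 0 at b ∈ {-3, -2, 3}.
The Hessian is diagonal: diag(J_aa, J_bb). Second derivatives: J_aa(-4)=1260, J_aa(-3)=-720, J_aa(-1)=1440, J_aa(3)=-10080; J_bb(-3)=-72, J_bb(-2)=60, J_bb(3)=-360.
Local maxima occur where both diagonal entries negative: (-3, -3), (-3, 3), (3, -3), (3, 3). Count: 4.

4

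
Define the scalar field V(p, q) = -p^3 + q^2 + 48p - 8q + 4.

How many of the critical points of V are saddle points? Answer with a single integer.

1

V separates as a function of p plus a function of q, so ∇V=0 decouples.
∂V/∂p = -3(p - 4)(p + 4) = 0 at p ∈ {-4, 4}; ∂V/∂q = 2(q - 4) = 0 at q ∈ {4}.
The Hessian is diagonal: diag(V_pp, V_qq). Second derivatives: V_pp(-4)=24, V_pp(4)=-24; V_qq(4)=2.
Saddle points occur where the two diagonal entries have opposite signs: (4, 4). Count: 1.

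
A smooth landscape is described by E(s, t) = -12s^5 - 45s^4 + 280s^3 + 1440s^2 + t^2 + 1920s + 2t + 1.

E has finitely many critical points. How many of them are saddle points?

2

E separates as a function of s plus a function of t, so ∇E=0 decouples.
∂E/∂s = -60(s - 4)(s + 1)(s + 2)(s + 4) = 0 at s ∈ {-4, -2, -1, 4}; ∂E/∂t = 2(t + 1) = 0 at t ∈ {-1}.
The Hessian is diagonal: diag(E_ss, E_tt). Second derivatives: E_ss(-4)=2880, E_ss(-2)=-720, E_ss(-1)=900, E_ss(4)=-14400; E_tt(-1)=2.
Saddle points occur where the two diagonal entries have opposite signs: (-2, -1), (4, -1). Count: 2.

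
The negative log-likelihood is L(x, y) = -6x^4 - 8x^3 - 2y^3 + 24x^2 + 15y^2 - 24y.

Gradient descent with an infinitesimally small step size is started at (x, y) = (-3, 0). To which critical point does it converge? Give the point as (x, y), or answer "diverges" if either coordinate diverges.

diverges

L is separable, so gradient descent decouples: x follows -∂L/∂x, y follows -∂L/∂y.
∂L/∂x = -24x(x - 1)(x + 2); at x=-3 this is 288, so x decreases.
∂L/∂y = -6(y - 4)(y - 1); at y=0 this is -24, so y increases.
The x-coordinate has no critical point in that direction and runs off to infinity.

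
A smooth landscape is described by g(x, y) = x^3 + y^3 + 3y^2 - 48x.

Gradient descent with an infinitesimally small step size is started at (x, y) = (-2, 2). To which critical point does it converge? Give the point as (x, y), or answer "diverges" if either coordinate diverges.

(4, 0)

g is separable, so gradient descent decouples: x follows -∂g/∂x, y follows -∂g/∂y.
∂g/∂x = 3(x - 4)(x + 4); at x=-2 this is -36, so x increases.
∂g/∂y = 3y(y + 2); at y=2 this is 24, so y decreases.
x converges to its nearest critical value 4 (a local min of the x-part); y converges to 0. The iterate converges to (4, 0).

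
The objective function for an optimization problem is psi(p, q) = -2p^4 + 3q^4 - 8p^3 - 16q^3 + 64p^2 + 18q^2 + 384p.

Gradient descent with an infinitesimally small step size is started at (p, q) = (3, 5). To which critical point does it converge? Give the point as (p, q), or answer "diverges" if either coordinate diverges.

psi is separable, so gradient descent decouples: p follows -∂psi/∂p, q follows -∂psi/∂q.
∂psi/∂p = -8(p - 4)(p + 3)(p + 4); at p=3 this is 336, so p decreases.
∂psi/∂q = 12q(q - 3)(q - 1); at q=5 this is 480, so q decreases.
p converges to its nearest critical value -3 (a local min of the p-part); q converges to 3. The iterate converges to (-3, 3).

(-3, 3)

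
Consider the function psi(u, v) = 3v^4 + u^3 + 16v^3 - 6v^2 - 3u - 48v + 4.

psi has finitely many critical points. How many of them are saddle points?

3

psi separates as a function of u plus a function of v, so ∇psi=0 decouples.
∂psi/∂u = 3(u - 1)(u + 1) = 0 at u ∈ {-1, 1}; ∂psi/∂v = 12(v - 1)(v + 1)(v + 4) = 0 at v ∈ {-4, -1, 1}.
The Hessian is diagonal: diag(psi_uu, psi_vv). Second derivatives: psi_uu(-1)=-6, psi_uu(1)=6; psi_vv(-4)=180, psi_vv(-1)=-72, psi_vv(1)=120.
Saddle points occur where the two diagonal entries have opposite signs: (-1, -4), (-1, 1), (1, -1). Count: 3.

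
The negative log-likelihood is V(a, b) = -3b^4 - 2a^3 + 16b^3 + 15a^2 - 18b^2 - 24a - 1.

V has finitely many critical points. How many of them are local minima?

1

V separates as a function of a plus a function of b, so ∇V=0 decouples.
∂V/∂a = -6(a - 4)(a - 1) = 0 at a ∈ {1, 4}; ∂V/∂b = -12b(b - 3)(b - 1) = 0 at b ∈ {0, 1, 3}.
The Hessian is diagonal: diag(V_aa, V_bb). Second derivatives: V_aa(1)=18, V_aa(4)=-18; V_bb(0)=-36, V_bb(1)=24, V_bb(3)=-72.
Local minima occur where both diagonal entries positive: (1, 1). Count: 1.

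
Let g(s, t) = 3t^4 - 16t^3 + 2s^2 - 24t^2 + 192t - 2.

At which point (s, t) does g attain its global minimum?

(0, -2)

g(s,t) separates as P(s) + Q(t) − 2, so its minimum is min P + min Q − 2.
P'(s) = 4s vanishes at s ∈ {0}; Q'(t) = 12(t - 4)(t - 2)(t + 2) vanishes at t ∈ {-2, 2, 4}.
Local minima of P (where P''>0): P(0)=0. Local minima of Q: Q(-2)=-304, Q(4)=128.
So the global minimum of g is P(0) + Q(-2) − 2 = 0 − 304 − 2 = -306, attained at (0, -2).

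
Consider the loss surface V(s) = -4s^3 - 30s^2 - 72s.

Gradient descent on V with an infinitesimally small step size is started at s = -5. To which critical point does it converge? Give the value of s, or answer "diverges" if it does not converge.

V'(s) = -12(s + 2)(s + 3), so V'(-5) = -72.
Gradient descent moves in the -V' direction, i.e. s is increasing.
The nearest critical point in that direction is s = -3, where V'' = 12 > 0 (a local minimum). The iterate converges there.

-3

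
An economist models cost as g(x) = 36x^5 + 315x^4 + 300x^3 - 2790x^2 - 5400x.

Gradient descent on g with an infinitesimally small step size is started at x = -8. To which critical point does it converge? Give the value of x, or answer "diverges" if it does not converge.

diverges

g'(x) = 180(x - 2)(x + 1)(x + 3)(x + 5), so g'(-8) = 189000.
Gradient descent moves in the -g' direction, i.e. x is decreasing.
There is no critical point below x=-8, and g' keeps the same sign, so the iterate runs off to −∞.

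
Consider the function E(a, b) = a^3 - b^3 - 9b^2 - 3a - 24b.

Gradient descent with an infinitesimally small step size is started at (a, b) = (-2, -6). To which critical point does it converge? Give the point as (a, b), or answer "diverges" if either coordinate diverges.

diverges

E is separable, so gradient descent decouples: a follows -∂E/∂a, b follows -∂E/∂b.
∂E/∂a = 3(a - 1)(a + 1); at a=-2 this is 9, so a decreases.
∂E/∂b = -3(b + 2)(b + 4); at b=-6 this is -24, so b increases.
The a-coordinate has no critical point in that direction and runs off to infinity.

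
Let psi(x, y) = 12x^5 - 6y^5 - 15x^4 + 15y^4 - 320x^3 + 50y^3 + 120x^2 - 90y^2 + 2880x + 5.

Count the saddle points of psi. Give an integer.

8

psi separates as a function of x plus a function of y, so ∇psi=0 decouples.
∂psi/∂x = 60(x - 4)(x - 2)(x + 2)(x + 3) = 0 at x ∈ {-3, -2, 2, 4}; ∂psi/∂y = -30y(y - 3)(y - 1)(y + 2) = 0 at y ∈ {-2, 0, 1, 3}.
The Hessian is diagonal: diag(psi_xx, psi_yy). Second derivatives: psi_xx(-3)=-2100, psi_xx(-2)=1440, psi_xx(2)=-2400, psi_xx(4)=5040; psi_yy(-2)=900, psi_yy(0)=-180, psi_yy(1)=180, psi_yy(3)=-900.
Saddle points occur where the two diagonal entries have opposite signs: (-3, -2), (-3, 1), (-2, 0), (-2, 3), (2, -2), (2, 1), (4, 0), (4, 3). Count: 8.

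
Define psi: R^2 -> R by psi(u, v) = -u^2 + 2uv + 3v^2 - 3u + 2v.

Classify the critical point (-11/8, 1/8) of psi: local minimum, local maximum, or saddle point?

The Hessian of psi is constant: H = [[-2, 2], [2, 6]].
det(H) = (-2)·6 − 2² = -16.
Since det(H) < 0, H is indefinite and the critical point is a saddle point.

saddle point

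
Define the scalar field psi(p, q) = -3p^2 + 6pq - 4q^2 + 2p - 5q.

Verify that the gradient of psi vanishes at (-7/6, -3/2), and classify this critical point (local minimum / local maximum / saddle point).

local maximum

∇psi = (-6p + 6q + 2, 6p - 8q - 5); substituting (-7/6, -3/2) gives ∇psi = (0, 0), so (-7/6, -3/2) is indeed a critical point.
The Hessian of psi is constant: H = [[-6, 6], [6, -8]].
det(H) = (-6)·(-8) − 6² = 12.
det(H) > 0 and tr(H) = -14 < 0, so H is negative definite and the point is a local maximum.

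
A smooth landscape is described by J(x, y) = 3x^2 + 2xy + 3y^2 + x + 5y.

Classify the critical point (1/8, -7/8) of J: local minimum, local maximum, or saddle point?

The Hessian of J is constant: H = [[6, 2], [2, 6]].
det(H) = 6·6 − 2² = 32.
det(H) > 0 and tr(H) = 12 > 0, so H is positive definite and the point is a local minimum.

local minimum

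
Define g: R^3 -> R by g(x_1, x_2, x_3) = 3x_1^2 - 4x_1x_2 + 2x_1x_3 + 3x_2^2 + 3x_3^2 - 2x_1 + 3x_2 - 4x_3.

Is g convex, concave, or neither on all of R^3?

g is quadratic, so its Hessian is the constant matrix H = [[6, -4, 2], [-4, 6, 0], [2, 0, 6]].
Leading principal minors: 6, 20, 96.
All positive ⇒ H ≻ 0 ⇒ convex.

convex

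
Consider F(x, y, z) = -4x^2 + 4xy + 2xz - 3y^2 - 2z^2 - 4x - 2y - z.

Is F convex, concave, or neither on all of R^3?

concave

F is quadratic, so its Hessian is the constant matrix H = [[-8, 4, 2], [4, -6, 0], [2, 0, -4]].
Leading principal minors: -8, 32, -104.
Signs alternate −, +, − ⇒ H ≺ 0 ⇒ concave.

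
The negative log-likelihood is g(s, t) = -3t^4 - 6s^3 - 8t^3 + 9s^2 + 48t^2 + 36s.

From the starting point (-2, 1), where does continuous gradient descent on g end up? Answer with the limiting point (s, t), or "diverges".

(-1, 0)

g is separable, so gradient descent decouples: s follows -∂g/∂s, t follows -∂g/∂t.
∂g/∂s = -18(s - 2)(s + 1); at s=-2 this is -72, so s increases.
∂g/∂t = -12t(t - 2)(t + 4); at t=1 this is 60, so t decreases.
s converges to its nearest critical value -1 (a local min of the s-part); t converges to 0. The iterate converges to (-1, 0).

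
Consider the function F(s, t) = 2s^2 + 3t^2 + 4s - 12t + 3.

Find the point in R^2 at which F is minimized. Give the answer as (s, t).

(-1, 2)

F(s,t) separates as P(s) + Q(t) + 3, so its minimum is min P + min Q + 3.
P'(s) = 4s + 4 vanishes at s ∈ {-1}; Q'(t) = 6(t - 2) vanishes at t ∈ {2}.
Local minima of P (where P''>0): P(-1)=-2. Local minima of Q: Q(2)=-12.
So the global minimum of F is P(-1) + Q(2) + 3 = -2 − 12 + 3 = -11, attained at (-1, 2).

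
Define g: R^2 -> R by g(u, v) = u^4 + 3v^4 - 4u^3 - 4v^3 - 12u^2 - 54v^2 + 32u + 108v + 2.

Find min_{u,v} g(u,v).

g(u,v) separates as P(u) + Q(v) + 2, so its minimum is min P + min Q + 2.
P'(u) = 4(u - 4)(u - 1)(u + 2) vanishes at u ∈ {-2, 1, 4}; Q'(v) = 12(v - 3)(v - 1)(v + 3) vanishes at v ∈ {-3, 1, 3}.
Local minima of P (where P''>0): P(-2)=-64, P(4)=-64. Local minima of Q: Q(-3)=-459, Q(3)=-27.
So the global minimum of g is P(-2) + Q(-3) + 2 = -64 − 459 + 2 = -521, attained at (-2, -3).

-521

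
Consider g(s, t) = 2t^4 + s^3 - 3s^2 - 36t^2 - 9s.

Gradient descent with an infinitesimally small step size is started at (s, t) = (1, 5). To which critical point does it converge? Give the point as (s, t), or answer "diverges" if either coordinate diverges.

g is separable, so gradient descent decouples: s follows -∂g/∂s, t follows -∂g/∂t.
∂g/∂s = 3(s - 3)(s + 1); at s=1 this is -12, so s increases.
∂g/∂t = 8t(t - 3)(t + 3); at t=5 this is 640, so t decreases.
s converges to its nearest critical value 3 (a local min of the s-part); t converges to 3. The iterate converges to (3, 3).

(3, 3)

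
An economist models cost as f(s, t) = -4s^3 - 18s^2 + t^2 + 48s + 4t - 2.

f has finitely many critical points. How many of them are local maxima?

0

f separates as a function of s plus a function of t, so ∇f=0 decouples.
∂f/∂s = -12(s - 1)(s + 4) = 0 at s ∈ {-4, 1}; ∂f/∂t = 2(t + 2) = 0 at t ∈ {-2}.
The Hessian is diagonal: diag(f_ss, f_tt). Second derivatives: f_ss(-4)=60, f_ss(1)=-60; f_tt(-2)=2.
Local maxima occur where both diagonal entries negative: none. Count: 0.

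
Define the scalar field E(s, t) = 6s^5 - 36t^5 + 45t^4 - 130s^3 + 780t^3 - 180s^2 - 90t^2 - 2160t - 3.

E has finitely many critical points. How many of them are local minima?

4

E separates as a function of s plus a function of t, so ∇E=0 decouples.
∂E/∂s = 30s(s - 4)(s + 1)(s + 3) = 0 at s ∈ {-3, -1, 0, 4}; ∂E/∂t = -180(t - 4)(t - 1)(t + 1)(t + 3) = 0 at t ∈ {-3, -1, 1, 4}.
The Hessian is diagonal: diag(E_ss, E_tt). Second derivatives: E_ss(-3)=-1260, E_ss(-1)=300, E_ss(0)=-360, E_ss(4)=4200; E_tt(-3)=10080, E_tt(-1)=-3600, E_tt(1)=4320, E_tt(4)=-18900.
Local minima occur where both diagonal entries positive: (-1, -3), (-1, 1), (4, -3), (4, 1). Count: 4.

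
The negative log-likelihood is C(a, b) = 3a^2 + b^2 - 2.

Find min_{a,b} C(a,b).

-2

C(a,b) separates as P(a) + Q(b) − 2, so its minimum is min P + min Q − 2.
P'(a) = 6a vanishes at a ∈ {0}; Q'(b) = 2b vanishes at b ∈ {0}.
Local minima of P (where P''>0): P(0)=0. Local minima of Q: Q(0)=0.
So the global minimum of C is P(0) + Q(0) − 2 = 0 + 0 − 2 = -2, attained at (0, 0).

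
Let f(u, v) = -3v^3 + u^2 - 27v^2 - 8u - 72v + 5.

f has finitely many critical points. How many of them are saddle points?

f separates as a function of u plus a function of v, so ∇f=0 decouples.
∂f/∂u = 2(u - 4) = 0 at u ∈ {4}; ∂f/∂v = -9(v + 2)(v + 4) = 0 at v ∈ {-4, -2}.
The Hessian is diagonal: diag(f_uu, f_vv). Second derivatives: f_uu(4)=2; f_vv(-4)=18, f_vv(-2)=-18.
Saddle points occur where the two diagonal entries have opposite signs: (4, -2). Count: 1.

1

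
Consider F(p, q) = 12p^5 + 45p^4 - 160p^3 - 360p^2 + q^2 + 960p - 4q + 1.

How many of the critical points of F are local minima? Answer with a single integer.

2

F separates as a function of p plus a function of q, so ∇F=0 decouples.
∂F/∂p = 60(p - 2)(p - 1)(p + 2)(p + 4) = 0 at p ∈ {-4, -2, 1, 2}; ∂F/∂q = 2(q - 2) = 0 at q ∈ {2}.
The Hessian is diagonal: diag(F_pp, F_qq). Second derivatives: F_pp(-4)=-3600, F_pp(-2)=1440, F_pp(1)=-900, F_pp(2)=1440; F_qq(2)=2.
Local minima occur where both diagonal entries positive: (-2, 2), (2, 2). Count: 2.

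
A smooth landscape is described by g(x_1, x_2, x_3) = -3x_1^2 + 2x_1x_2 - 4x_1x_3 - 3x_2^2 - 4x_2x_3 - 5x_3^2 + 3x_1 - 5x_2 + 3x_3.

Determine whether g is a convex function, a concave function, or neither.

concave

g is quadratic, so its Hessian is the constant matrix H = [[-6, 2, -4], [2, -6, -4], [-4, -4, -10]].
Leading principal minors: -6, 32, -64.
Signs alternate −, +, − ⇒ H ≺ 0 ⇒ concave.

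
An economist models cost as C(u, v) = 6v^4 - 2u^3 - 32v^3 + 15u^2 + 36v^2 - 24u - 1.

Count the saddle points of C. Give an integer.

C separates as a function of u plus a function of v, so ∇C=0 decouples.
∂C/∂u = -6(u - 4)(u - 1) = 0 at u ∈ {1, 4}; ∂C/∂v = 24v(v - 3)(v - 1) = 0 at v ∈ {0, 1, 3}.
The Hessian is diagonal: diag(C_uu, C_vv). Second derivatives: C_uu(1)=18, C_uu(4)=-18; C_vv(0)=72, C_vv(1)=-48, C_vv(3)=144.
Saddle points occur where the two diagonal entries have opposite signs: (1, 1), (4, 0), (4, 3). Count: 3.

3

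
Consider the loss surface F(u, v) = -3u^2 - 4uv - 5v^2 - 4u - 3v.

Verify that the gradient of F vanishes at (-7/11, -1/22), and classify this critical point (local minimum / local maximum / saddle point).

local maximum

∇F = (-6u - 4v - 4, -4u - 10v - 3); substituting (-7/11, -1/22) gives ∇F = (0, 0), so (-7/11, -1/22) is indeed a critical point.
The Hessian of F is constant: H = [[-6, -4], [-4, -10]].
det(H) = (-6)·(-10) − (-4)² = 44.
det(H) > 0 and tr(H) = -16 < 0, so H is negative definite and the point is a local maximum.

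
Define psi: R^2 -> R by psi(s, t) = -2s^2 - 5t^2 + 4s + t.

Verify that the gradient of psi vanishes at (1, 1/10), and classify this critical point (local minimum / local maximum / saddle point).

local maximum

∇psi = (-4s + 4, -10t + 1); substituting (1, 1/10) gives ∇psi = (0, 0), so (1, 1/10) is indeed a critical point.
The Hessian of psi is constant: H = [[-4, 0], [0, -10]].
det(H) = (-4)·(-10) − 0² = 40.
det(H) > 0 and tr(H) = -14 < 0, so H is negative definite and the point is a local maximum.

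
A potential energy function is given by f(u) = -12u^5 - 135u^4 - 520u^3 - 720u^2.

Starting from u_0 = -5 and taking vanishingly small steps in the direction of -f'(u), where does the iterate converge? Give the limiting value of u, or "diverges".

f'(u) = -60u(u + 2)(u + 3)(u + 4), so f'(-5) = -1800.
Gradient descent moves in the -f' direction, i.e. u is increasing.
The nearest critical point in that direction is u = -4, where f'' = 480 > 0 (a local minimum). The iterate converges there.

-4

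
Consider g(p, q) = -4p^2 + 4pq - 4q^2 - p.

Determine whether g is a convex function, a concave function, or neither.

g is quadratic, so its Hessian is the constant matrix H = [[-8, 4], [4, -8]].
det(H) = 48, tr(H) = -16.
det(H) > 0 and tr(H) < 0, so H is negative definite everywhere: concave.

concave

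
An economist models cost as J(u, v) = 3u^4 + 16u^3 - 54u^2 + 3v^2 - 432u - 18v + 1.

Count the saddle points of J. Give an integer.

1

J separates as a function of u plus a function of v, so ∇J=0 decouples.
∂J/∂u = 12(u - 3)(u + 3)(u + 4) = 0 at u ∈ {-4, -3, 3}; ∂J/∂v = 6(v - 3) = 0 at v ∈ {3}.
The Hessian is diagonal: diag(J_uu, J_vv). Second derivatives: J_uu(-4)=84, J_uu(-3)=-72, J_uu(3)=504; J_vv(3)=6.
Saddle points occur where the two diagonal entries have opposite signs: (-3, 3). Count: 1.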